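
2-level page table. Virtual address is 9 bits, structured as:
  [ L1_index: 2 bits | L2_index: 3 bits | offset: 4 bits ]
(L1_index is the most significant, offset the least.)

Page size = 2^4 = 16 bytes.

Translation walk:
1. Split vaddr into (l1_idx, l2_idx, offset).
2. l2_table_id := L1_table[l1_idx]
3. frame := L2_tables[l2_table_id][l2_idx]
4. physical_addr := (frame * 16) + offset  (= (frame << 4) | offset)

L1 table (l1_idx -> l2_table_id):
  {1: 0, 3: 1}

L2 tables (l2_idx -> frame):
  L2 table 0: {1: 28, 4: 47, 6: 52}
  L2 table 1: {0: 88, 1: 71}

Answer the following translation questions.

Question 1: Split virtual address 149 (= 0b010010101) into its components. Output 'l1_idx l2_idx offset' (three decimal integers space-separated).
Answer: 1 1 5

Derivation:
vaddr = 149 = 0b010010101
  top 2 bits -> l1_idx = 1
  next 3 bits -> l2_idx = 1
  bottom 4 bits -> offset = 5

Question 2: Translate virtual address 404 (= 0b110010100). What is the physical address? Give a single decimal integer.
vaddr = 404 = 0b110010100
Split: l1_idx=3, l2_idx=1, offset=4
L1[3] = 1
L2[1][1] = 71
paddr = 71 * 16 + 4 = 1140

Answer: 1140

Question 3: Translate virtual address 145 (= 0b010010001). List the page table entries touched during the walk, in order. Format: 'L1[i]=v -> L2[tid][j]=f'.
vaddr = 145 = 0b010010001
Split: l1_idx=1, l2_idx=1, offset=1

Answer: L1[1]=0 -> L2[0][1]=28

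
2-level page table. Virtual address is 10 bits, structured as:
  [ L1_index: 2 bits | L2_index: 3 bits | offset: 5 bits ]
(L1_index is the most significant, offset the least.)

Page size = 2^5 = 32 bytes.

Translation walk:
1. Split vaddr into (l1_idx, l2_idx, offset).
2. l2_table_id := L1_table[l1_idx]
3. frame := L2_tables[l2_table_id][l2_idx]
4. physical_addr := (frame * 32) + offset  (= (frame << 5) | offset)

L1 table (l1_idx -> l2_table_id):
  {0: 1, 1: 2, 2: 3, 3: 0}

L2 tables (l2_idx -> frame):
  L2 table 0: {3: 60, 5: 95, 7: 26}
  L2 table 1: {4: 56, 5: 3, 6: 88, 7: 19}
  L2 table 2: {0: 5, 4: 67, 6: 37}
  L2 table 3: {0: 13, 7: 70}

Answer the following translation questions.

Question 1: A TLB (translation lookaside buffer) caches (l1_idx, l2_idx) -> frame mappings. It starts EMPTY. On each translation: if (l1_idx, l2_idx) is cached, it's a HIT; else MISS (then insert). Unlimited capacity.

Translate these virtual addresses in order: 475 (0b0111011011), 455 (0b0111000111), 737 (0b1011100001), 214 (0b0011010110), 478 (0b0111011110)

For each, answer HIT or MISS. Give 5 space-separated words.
vaddr=475: (1,6) not in TLB -> MISS, insert
vaddr=455: (1,6) in TLB -> HIT
vaddr=737: (2,7) not in TLB -> MISS, insert
vaddr=214: (0,6) not in TLB -> MISS, insert
vaddr=478: (1,6) in TLB -> HIT

Answer: MISS HIT MISS MISS HIT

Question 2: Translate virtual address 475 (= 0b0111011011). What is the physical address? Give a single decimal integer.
Answer: 1211

Derivation:
vaddr = 475 = 0b0111011011
Split: l1_idx=1, l2_idx=6, offset=27
L1[1] = 2
L2[2][6] = 37
paddr = 37 * 32 + 27 = 1211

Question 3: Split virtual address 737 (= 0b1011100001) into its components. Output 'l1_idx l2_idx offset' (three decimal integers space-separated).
vaddr = 737 = 0b1011100001
  top 2 bits -> l1_idx = 2
  next 3 bits -> l2_idx = 7
  bottom 5 bits -> offset = 1

Answer: 2 7 1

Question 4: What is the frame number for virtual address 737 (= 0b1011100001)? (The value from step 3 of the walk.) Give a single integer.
vaddr = 737: l1_idx=2, l2_idx=7
L1[2] = 3; L2[3][7] = 70

Answer: 70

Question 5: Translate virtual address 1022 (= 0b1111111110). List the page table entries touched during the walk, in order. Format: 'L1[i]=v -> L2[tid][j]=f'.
Answer: L1[3]=0 -> L2[0][7]=26

Derivation:
vaddr = 1022 = 0b1111111110
Split: l1_idx=3, l2_idx=7, offset=30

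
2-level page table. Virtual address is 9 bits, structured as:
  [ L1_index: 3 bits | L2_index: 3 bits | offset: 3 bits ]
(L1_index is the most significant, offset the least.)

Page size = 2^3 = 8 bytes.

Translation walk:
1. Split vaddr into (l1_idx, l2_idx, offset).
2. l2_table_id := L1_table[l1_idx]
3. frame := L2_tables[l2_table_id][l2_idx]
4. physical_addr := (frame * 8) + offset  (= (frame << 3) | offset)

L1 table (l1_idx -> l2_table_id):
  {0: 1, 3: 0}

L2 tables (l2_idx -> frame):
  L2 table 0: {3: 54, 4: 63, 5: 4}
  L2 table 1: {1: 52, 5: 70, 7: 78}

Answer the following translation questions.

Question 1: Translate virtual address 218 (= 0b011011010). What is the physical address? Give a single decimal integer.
Answer: 434

Derivation:
vaddr = 218 = 0b011011010
Split: l1_idx=3, l2_idx=3, offset=2
L1[3] = 0
L2[0][3] = 54
paddr = 54 * 8 + 2 = 434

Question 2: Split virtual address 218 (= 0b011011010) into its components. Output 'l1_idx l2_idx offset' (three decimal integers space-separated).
vaddr = 218 = 0b011011010
  top 3 bits -> l1_idx = 3
  next 3 bits -> l2_idx = 3
  bottom 3 bits -> offset = 2

Answer: 3 3 2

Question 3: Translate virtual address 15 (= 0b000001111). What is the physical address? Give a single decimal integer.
Answer: 423

Derivation:
vaddr = 15 = 0b000001111
Split: l1_idx=0, l2_idx=1, offset=7
L1[0] = 1
L2[1][1] = 52
paddr = 52 * 8 + 7 = 423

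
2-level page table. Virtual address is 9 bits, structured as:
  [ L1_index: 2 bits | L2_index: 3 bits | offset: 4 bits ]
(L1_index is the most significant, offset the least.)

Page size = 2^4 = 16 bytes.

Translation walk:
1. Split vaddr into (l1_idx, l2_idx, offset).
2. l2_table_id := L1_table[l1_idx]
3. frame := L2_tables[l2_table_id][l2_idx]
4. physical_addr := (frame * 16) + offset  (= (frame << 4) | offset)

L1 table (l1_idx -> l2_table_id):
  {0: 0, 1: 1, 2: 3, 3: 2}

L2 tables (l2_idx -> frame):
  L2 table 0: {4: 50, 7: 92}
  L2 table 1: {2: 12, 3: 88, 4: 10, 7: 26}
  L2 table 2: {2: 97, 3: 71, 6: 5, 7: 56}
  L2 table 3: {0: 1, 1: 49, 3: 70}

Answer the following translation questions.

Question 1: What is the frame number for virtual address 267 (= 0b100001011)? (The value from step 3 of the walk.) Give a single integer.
Answer: 1

Derivation:
vaddr = 267: l1_idx=2, l2_idx=0
L1[2] = 3; L2[3][0] = 1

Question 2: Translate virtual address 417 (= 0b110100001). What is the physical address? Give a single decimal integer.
vaddr = 417 = 0b110100001
Split: l1_idx=3, l2_idx=2, offset=1
L1[3] = 2
L2[2][2] = 97
paddr = 97 * 16 + 1 = 1553

Answer: 1553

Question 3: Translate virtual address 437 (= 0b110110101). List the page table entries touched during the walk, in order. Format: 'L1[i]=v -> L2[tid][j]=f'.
vaddr = 437 = 0b110110101
Split: l1_idx=3, l2_idx=3, offset=5

Answer: L1[3]=2 -> L2[2][3]=71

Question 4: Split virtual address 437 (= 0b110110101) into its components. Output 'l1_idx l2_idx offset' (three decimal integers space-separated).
vaddr = 437 = 0b110110101
  top 2 bits -> l1_idx = 3
  next 3 bits -> l2_idx = 3
  bottom 4 bits -> offset = 5

Answer: 3 3 5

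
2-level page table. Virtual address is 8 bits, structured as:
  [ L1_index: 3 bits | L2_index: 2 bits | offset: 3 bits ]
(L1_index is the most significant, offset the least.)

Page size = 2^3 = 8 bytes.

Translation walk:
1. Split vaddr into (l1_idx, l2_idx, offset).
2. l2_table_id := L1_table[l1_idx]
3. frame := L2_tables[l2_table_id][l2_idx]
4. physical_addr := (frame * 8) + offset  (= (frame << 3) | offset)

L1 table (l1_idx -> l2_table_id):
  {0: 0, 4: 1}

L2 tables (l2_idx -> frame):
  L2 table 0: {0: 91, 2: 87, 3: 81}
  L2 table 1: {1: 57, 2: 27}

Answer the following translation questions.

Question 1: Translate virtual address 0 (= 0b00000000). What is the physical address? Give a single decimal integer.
vaddr = 0 = 0b00000000
Split: l1_idx=0, l2_idx=0, offset=0
L1[0] = 0
L2[0][0] = 91
paddr = 91 * 8 + 0 = 728

Answer: 728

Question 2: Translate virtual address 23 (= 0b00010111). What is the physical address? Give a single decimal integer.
Answer: 703

Derivation:
vaddr = 23 = 0b00010111
Split: l1_idx=0, l2_idx=2, offset=7
L1[0] = 0
L2[0][2] = 87
paddr = 87 * 8 + 7 = 703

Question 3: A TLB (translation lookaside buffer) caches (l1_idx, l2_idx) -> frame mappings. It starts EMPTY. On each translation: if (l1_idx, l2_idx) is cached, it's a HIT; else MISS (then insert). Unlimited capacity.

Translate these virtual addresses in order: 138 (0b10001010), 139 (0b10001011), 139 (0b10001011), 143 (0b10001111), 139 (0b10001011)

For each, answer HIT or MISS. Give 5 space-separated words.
Answer: MISS HIT HIT HIT HIT

Derivation:
vaddr=138: (4,1) not in TLB -> MISS, insert
vaddr=139: (4,1) in TLB -> HIT
vaddr=139: (4,1) in TLB -> HIT
vaddr=143: (4,1) in TLB -> HIT
vaddr=139: (4,1) in TLB -> HIT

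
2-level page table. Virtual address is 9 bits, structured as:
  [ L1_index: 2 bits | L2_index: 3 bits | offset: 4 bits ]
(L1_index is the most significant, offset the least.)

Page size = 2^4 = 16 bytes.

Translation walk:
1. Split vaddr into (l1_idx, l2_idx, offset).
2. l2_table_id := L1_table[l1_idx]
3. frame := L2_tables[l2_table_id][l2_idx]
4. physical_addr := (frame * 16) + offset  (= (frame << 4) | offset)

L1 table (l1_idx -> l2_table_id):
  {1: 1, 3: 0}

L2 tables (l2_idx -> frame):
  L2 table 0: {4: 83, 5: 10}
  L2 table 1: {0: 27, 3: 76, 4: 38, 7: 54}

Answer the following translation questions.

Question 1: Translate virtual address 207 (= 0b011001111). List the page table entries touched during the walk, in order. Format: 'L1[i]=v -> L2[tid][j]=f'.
Answer: L1[1]=1 -> L2[1][4]=38

Derivation:
vaddr = 207 = 0b011001111
Split: l1_idx=1, l2_idx=4, offset=15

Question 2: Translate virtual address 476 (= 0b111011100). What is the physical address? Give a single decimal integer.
Answer: 172

Derivation:
vaddr = 476 = 0b111011100
Split: l1_idx=3, l2_idx=5, offset=12
L1[3] = 0
L2[0][5] = 10
paddr = 10 * 16 + 12 = 172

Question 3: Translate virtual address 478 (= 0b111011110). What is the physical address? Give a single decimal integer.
vaddr = 478 = 0b111011110
Split: l1_idx=3, l2_idx=5, offset=14
L1[3] = 0
L2[0][5] = 10
paddr = 10 * 16 + 14 = 174

Answer: 174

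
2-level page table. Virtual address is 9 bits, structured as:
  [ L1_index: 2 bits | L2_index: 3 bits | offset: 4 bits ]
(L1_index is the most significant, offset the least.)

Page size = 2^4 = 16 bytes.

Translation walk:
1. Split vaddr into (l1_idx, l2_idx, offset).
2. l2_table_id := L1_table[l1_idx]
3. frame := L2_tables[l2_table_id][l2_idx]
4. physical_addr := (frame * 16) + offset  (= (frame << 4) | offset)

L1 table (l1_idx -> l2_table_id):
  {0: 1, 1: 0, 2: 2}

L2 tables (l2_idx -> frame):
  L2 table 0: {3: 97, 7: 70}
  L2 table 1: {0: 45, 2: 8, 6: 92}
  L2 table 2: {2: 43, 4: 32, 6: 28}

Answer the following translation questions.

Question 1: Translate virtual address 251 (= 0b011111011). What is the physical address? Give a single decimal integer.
vaddr = 251 = 0b011111011
Split: l1_idx=1, l2_idx=7, offset=11
L1[1] = 0
L2[0][7] = 70
paddr = 70 * 16 + 11 = 1131

Answer: 1131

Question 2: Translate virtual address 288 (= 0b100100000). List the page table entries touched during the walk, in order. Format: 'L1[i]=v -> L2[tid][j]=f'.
vaddr = 288 = 0b100100000
Split: l1_idx=2, l2_idx=2, offset=0

Answer: L1[2]=2 -> L2[2][2]=43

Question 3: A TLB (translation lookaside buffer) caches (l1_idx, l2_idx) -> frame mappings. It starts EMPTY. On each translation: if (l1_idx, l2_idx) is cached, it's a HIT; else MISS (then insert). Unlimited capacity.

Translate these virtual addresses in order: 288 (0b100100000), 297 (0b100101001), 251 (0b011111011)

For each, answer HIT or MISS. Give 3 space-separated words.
Answer: MISS HIT MISS

Derivation:
vaddr=288: (2,2) not in TLB -> MISS, insert
vaddr=297: (2,2) in TLB -> HIT
vaddr=251: (1,7) not in TLB -> MISS, insert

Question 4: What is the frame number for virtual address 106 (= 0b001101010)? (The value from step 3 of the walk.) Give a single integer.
vaddr = 106: l1_idx=0, l2_idx=6
L1[0] = 1; L2[1][6] = 92

Answer: 92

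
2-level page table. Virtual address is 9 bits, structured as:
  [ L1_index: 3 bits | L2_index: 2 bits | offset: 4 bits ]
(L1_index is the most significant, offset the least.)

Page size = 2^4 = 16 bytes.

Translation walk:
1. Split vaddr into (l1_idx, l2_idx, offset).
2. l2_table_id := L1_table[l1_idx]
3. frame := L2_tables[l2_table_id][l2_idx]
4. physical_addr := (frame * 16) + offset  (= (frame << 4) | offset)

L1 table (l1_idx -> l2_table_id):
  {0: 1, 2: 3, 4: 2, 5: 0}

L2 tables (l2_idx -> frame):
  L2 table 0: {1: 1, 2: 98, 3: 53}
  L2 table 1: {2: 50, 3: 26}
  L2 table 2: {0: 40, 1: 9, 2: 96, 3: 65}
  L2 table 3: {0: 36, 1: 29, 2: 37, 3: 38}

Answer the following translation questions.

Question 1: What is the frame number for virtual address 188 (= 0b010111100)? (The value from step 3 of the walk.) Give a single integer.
vaddr = 188: l1_idx=2, l2_idx=3
L1[2] = 3; L2[3][3] = 38

Answer: 38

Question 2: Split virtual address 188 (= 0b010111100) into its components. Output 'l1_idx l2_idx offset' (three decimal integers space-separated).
vaddr = 188 = 0b010111100
  top 3 bits -> l1_idx = 2
  next 2 bits -> l2_idx = 3
  bottom 4 bits -> offset = 12

Answer: 2 3 12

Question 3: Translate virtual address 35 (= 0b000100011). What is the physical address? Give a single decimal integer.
Answer: 803

Derivation:
vaddr = 35 = 0b000100011
Split: l1_idx=0, l2_idx=2, offset=3
L1[0] = 1
L2[1][2] = 50
paddr = 50 * 16 + 3 = 803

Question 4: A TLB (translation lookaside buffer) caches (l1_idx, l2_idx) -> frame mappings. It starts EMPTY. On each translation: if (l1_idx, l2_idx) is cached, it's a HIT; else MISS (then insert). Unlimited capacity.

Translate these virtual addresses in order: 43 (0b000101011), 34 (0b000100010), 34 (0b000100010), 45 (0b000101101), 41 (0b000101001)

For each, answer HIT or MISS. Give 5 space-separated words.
vaddr=43: (0,2) not in TLB -> MISS, insert
vaddr=34: (0,2) in TLB -> HIT
vaddr=34: (0,2) in TLB -> HIT
vaddr=45: (0,2) in TLB -> HIT
vaddr=41: (0,2) in TLB -> HIT

Answer: MISS HIT HIT HIT HIT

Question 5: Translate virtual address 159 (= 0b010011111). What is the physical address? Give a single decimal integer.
Answer: 479

Derivation:
vaddr = 159 = 0b010011111
Split: l1_idx=2, l2_idx=1, offset=15
L1[2] = 3
L2[3][1] = 29
paddr = 29 * 16 + 15 = 479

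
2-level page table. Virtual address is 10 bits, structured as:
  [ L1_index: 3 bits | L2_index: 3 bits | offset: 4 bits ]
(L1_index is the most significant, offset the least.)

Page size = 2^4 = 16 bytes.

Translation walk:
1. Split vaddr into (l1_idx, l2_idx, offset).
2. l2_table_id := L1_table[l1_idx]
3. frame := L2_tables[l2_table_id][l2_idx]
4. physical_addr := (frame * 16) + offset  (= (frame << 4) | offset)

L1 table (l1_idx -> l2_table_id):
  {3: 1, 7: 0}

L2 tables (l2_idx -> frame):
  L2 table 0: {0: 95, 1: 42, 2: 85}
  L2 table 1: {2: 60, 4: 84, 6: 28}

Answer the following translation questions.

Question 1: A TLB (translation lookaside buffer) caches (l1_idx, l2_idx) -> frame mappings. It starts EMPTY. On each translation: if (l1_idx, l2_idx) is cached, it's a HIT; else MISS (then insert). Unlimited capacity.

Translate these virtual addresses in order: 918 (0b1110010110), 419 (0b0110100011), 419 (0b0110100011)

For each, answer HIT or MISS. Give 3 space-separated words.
vaddr=918: (7,1) not in TLB -> MISS, insert
vaddr=419: (3,2) not in TLB -> MISS, insert
vaddr=419: (3,2) in TLB -> HIT

Answer: MISS MISS HIT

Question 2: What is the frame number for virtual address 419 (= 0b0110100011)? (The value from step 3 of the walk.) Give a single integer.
vaddr = 419: l1_idx=3, l2_idx=2
L1[3] = 1; L2[1][2] = 60

Answer: 60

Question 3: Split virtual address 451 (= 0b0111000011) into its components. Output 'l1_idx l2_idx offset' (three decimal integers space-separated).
vaddr = 451 = 0b0111000011
  top 3 bits -> l1_idx = 3
  next 3 bits -> l2_idx = 4
  bottom 4 bits -> offset = 3

Answer: 3 4 3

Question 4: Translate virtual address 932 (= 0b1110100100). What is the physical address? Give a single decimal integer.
vaddr = 932 = 0b1110100100
Split: l1_idx=7, l2_idx=2, offset=4
L1[7] = 0
L2[0][2] = 85
paddr = 85 * 16 + 4 = 1364

Answer: 1364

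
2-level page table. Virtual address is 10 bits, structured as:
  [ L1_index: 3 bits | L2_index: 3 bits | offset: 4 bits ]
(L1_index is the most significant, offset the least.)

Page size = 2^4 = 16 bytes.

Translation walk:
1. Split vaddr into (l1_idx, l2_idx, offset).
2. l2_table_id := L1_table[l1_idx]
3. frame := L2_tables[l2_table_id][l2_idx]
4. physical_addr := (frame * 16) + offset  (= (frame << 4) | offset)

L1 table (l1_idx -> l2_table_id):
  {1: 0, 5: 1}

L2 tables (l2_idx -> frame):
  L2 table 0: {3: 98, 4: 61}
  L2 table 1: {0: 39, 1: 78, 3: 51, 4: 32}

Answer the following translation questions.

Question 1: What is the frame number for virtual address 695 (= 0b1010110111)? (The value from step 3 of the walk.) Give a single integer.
vaddr = 695: l1_idx=5, l2_idx=3
L1[5] = 1; L2[1][3] = 51

Answer: 51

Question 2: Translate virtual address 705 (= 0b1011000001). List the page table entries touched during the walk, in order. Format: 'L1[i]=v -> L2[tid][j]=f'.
Answer: L1[5]=1 -> L2[1][4]=32

Derivation:
vaddr = 705 = 0b1011000001
Split: l1_idx=5, l2_idx=4, offset=1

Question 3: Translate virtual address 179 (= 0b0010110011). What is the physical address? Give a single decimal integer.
Answer: 1571

Derivation:
vaddr = 179 = 0b0010110011
Split: l1_idx=1, l2_idx=3, offset=3
L1[1] = 0
L2[0][3] = 98
paddr = 98 * 16 + 3 = 1571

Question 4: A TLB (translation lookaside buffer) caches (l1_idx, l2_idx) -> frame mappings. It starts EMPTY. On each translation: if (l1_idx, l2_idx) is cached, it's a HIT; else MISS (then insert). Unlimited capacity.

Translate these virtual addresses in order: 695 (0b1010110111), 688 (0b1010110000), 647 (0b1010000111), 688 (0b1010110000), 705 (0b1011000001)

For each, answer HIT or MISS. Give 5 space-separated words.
vaddr=695: (5,3) not in TLB -> MISS, insert
vaddr=688: (5,3) in TLB -> HIT
vaddr=647: (5,0) not in TLB -> MISS, insert
vaddr=688: (5,3) in TLB -> HIT
vaddr=705: (5,4) not in TLB -> MISS, insert

Answer: MISS HIT MISS HIT MISS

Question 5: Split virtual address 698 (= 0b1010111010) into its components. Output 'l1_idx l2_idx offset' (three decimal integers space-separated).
vaddr = 698 = 0b1010111010
  top 3 bits -> l1_idx = 5
  next 3 bits -> l2_idx = 3
  bottom 4 bits -> offset = 10

Answer: 5 3 10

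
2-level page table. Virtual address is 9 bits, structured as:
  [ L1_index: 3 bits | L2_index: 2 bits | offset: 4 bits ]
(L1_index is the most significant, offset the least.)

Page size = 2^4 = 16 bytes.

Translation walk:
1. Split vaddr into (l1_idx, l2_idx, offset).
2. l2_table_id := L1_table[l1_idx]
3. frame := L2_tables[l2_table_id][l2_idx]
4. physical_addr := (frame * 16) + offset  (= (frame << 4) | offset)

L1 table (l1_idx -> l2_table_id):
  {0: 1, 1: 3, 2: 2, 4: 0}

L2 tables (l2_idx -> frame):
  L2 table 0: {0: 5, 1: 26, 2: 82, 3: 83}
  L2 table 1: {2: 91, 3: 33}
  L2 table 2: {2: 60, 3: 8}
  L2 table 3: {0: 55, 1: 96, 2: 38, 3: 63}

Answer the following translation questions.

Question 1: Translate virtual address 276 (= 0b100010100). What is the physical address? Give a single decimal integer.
vaddr = 276 = 0b100010100
Split: l1_idx=4, l2_idx=1, offset=4
L1[4] = 0
L2[0][1] = 26
paddr = 26 * 16 + 4 = 420

Answer: 420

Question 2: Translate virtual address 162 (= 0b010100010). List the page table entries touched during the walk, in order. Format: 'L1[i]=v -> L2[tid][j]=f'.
vaddr = 162 = 0b010100010
Split: l1_idx=2, l2_idx=2, offset=2

Answer: L1[2]=2 -> L2[2][2]=60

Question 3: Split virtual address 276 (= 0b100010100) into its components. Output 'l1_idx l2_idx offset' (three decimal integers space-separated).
Answer: 4 1 4

Derivation:
vaddr = 276 = 0b100010100
  top 3 bits -> l1_idx = 4
  next 2 bits -> l2_idx = 1
  bottom 4 bits -> offset = 4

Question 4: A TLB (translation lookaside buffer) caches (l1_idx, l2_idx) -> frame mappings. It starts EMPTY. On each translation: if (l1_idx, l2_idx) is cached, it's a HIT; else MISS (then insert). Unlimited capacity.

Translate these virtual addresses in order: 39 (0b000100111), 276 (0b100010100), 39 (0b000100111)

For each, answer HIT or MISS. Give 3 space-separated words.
vaddr=39: (0,2) not in TLB -> MISS, insert
vaddr=276: (4,1) not in TLB -> MISS, insert
vaddr=39: (0,2) in TLB -> HIT

Answer: MISS MISS HIT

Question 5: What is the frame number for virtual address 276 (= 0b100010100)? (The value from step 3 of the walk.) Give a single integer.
vaddr = 276: l1_idx=4, l2_idx=1
L1[4] = 0; L2[0][1] = 26

Answer: 26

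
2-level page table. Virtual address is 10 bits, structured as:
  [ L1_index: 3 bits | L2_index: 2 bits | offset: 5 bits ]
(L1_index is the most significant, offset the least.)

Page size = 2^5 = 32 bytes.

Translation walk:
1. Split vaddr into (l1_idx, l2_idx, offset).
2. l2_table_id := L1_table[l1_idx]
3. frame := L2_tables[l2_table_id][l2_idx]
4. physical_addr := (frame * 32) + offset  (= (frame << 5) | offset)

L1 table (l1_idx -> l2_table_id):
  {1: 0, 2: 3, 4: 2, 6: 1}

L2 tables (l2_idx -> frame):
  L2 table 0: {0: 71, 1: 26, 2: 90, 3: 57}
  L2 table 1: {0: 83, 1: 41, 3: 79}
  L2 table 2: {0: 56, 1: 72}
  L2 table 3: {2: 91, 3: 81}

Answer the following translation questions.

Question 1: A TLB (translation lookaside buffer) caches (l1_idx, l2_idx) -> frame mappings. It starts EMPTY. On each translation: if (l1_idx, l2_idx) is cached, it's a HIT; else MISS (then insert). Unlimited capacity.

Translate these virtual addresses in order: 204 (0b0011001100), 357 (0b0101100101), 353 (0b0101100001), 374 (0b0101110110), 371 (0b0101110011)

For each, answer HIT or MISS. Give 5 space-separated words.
Answer: MISS MISS HIT HIT HIT

Derivation:
vaddr=204: (1,2) not in TLB -> MISS, insert
vaddr=357: (2,3) not in TLB -> MISS, insert
vaddr=353: (2,3) in TLB -> HIT
vaddr=374: (2,3) in TLB -> HIT
vaddr=371: (2,3) in TLB -> HIT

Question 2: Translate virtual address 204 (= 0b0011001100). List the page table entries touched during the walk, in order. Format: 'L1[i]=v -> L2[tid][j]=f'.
Answer: L1[1]=0 -> L2[0][2]=90

Derivation:
vaddr = 204 = 0b0011001100
Split: l1_idx=1, l2_idx=2, offset=12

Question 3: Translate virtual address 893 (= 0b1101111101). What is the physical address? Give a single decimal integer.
Answer: 2557

Derivation:
vaddr = 893 = 0b1101111101
Split: l1_idx=6, l2_idx=3, offset=29
L1[6] = 1
L2[1][3] = 79
paddr = 79 * 32 + 29 = 2557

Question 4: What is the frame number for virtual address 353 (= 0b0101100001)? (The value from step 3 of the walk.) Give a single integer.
Answer: 81

Derivation:
vaddr = 353: l1_idx=2, l2_idx=3
L1[2] = 3; L2[3][3] = 81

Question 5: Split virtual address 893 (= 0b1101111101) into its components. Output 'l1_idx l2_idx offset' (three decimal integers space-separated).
vaddr = 893 = 0b1101111101
  top 3 bits -> l1_idx = 6
  next 2 bits -> l2_idx = 3
  bottom 5 bits -> offset = 29

Answer: 6 3 29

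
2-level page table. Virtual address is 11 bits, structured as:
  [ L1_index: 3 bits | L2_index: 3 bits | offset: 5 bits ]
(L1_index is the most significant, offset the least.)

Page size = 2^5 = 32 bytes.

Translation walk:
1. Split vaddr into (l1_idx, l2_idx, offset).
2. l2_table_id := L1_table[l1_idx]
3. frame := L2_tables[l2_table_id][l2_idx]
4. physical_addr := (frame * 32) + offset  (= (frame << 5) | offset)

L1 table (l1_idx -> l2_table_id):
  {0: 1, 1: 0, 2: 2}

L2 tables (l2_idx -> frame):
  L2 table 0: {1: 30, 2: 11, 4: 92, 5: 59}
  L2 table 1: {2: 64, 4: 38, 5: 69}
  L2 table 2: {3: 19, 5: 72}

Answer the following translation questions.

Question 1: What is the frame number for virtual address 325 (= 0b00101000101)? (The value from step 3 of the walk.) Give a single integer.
vaddr = 325: l1_idx=1, l2_idx=2
L1[1] = 0; L2[0][2] = 11

Answer: 11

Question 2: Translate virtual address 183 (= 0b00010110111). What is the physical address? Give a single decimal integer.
vaddr = 183 = 0b00010110111
Split: l1_idx=0, l2_idx=5, offset=23
L1[0] = 1
L2[1][5] = 69
paddr = 69 * 32 + 23 = 2231

Answer: 2231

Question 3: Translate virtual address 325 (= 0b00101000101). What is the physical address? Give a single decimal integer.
Answer: 357

Derivation:
vaddr = 325 = 0b00101000101
Split: l1_idx=1, l2_idx=2, offset=5
L1[1] = 0
L2[0][2] = 11
paddr = 11 * 32 + 5 = 357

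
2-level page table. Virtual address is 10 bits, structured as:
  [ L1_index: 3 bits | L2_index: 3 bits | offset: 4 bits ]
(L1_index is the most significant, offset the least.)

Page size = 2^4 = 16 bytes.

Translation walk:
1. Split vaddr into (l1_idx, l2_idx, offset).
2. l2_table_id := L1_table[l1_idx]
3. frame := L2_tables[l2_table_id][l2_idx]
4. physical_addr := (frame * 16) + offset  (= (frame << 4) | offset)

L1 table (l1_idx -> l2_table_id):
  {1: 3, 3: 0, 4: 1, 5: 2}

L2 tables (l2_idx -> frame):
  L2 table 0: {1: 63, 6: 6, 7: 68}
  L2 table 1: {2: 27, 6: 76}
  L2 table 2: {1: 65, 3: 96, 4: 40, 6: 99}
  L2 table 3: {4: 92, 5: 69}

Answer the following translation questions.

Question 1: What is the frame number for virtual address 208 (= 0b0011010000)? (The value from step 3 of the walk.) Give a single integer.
Answer: 69

Derivation:
vaddr = 208: l1_idx=1, l2_idx=5
L1[1] = 3; L2[3][5] = 69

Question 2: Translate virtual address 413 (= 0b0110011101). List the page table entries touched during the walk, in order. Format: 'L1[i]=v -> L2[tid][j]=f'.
Answer: L1[3]=0 -> L2[0][1]=63

Derivation:
vaddr = 413 = 0b0110011101
Split: l1_idx=3, l2_idx=1, offset=13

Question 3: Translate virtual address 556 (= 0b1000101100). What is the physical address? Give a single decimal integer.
Answer: 444

Derivation:
vaddr = 556 = 0b1000101100
Split: l1_idx=4, l2_idx=2, offset=12
L1[4] = 1
L2[1][2] = 27
paddr = 27 * 16 + 12 = 444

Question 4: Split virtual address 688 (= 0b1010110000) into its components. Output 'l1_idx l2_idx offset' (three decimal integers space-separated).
Answer: 5 3 0

Derivation:
vaddr = 688 = 0b1010110000
  top 3 bits -> l1_idx = 5
  next 3 bits -> l2_idx = 3
  bottom 4 bits -> offset = 0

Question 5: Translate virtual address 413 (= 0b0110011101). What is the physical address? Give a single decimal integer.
Answer: 1021

Derivation:
vaddr = 413 = 0b0110011101
Split: l1_idx=3, l2_idx=1, offset=13
L1[3] = 0
L2[0][1] = 63
paddr = 63 * 16 + 13 = 1021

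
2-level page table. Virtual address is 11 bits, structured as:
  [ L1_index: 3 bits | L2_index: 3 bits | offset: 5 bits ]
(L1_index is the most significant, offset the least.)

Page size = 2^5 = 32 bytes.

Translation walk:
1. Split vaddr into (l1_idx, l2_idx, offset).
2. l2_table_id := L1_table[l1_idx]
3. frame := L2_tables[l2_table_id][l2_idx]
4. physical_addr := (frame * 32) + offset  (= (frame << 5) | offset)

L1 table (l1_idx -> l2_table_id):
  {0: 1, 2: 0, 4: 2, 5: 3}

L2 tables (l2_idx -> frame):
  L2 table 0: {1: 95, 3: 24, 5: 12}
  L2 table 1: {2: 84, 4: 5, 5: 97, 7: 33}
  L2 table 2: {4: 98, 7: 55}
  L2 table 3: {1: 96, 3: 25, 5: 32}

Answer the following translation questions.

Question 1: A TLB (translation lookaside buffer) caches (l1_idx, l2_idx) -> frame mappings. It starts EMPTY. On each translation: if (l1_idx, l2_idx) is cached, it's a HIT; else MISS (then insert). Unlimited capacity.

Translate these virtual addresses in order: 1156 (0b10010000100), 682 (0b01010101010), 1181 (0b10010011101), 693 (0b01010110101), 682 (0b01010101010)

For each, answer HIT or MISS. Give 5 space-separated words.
Answer: MISS MISS HIT HIT HIT

Derivation:
vaddr=1156: (4,4) not in TLB -> MISS, insert
vaddr=682: (2,5) not in TLB -> MISS, insert
vaddr=1181: (4,4) in TLB -> HIT
vaddr=693: (2,5) in TLB -> HIT
vaddr=682: (2,5) in TLB -> HIT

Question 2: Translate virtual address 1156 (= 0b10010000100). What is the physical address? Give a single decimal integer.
vaddr = 1156 = 0b10010000100
Split: l1_idx=4, l2_idx=4, offset=4
L1[4] = 2
L2[2][4] = 98
paddr = 98 * 32 + 4 = 3140

Answer: 3140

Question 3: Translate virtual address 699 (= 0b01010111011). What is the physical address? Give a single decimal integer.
vaddr = 699 = 0b01010111011
Split: l1_idx=2, l2_idx=5, offset=27
L1[2] = 0
L2[0][5] = 12
paddr = 12 * 32 + 27 = 411

Answer: 411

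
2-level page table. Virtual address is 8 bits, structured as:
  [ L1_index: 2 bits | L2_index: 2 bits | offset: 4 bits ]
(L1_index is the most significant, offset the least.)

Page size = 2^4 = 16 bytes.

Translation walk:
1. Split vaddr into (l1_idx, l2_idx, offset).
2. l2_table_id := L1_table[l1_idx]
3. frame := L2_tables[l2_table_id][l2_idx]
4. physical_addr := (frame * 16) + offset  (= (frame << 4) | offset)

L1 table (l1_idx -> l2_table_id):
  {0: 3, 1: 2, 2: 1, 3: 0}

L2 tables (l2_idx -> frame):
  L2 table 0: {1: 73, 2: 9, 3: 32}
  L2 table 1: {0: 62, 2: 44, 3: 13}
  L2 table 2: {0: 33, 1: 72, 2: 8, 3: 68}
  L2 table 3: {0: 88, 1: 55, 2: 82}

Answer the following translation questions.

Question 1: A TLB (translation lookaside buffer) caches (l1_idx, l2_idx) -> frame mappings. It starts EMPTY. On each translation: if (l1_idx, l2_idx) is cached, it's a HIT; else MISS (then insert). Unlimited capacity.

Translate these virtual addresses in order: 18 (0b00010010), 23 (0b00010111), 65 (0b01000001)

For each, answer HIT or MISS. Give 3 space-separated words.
Answer: MISS HIT MISS

Derivation:
vaddr=18: (0,1) not in TLB -> MISS, insert
vaddr=23: (0,1) in TLB -> HIT
vaddr=65: (1,0) not in TLB -> MISS, insert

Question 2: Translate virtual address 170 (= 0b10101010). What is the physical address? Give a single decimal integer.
vaddr = 170 = 0b10101010
Split: l1_idx=2, l2_idx=2, offset=10
L1[2] = 1
L2[1][2] = 44
paddr = 44 * 16 + 10 = 714

Answer: 714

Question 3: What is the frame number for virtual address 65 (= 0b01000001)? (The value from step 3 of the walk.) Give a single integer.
vaddr = 65: l1_idx=1, l2_idx=0
L1[1] = 2; L2[2][0] = 33

Answer: 33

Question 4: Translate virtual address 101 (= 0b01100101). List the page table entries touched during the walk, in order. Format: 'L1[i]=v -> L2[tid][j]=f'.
Answer: L1[1]=2 -> L2[2][2]=8

Derivation:
vaddr = 101 = 0b01100101
Split: l1_idx=1, l2_idx=2, offset=5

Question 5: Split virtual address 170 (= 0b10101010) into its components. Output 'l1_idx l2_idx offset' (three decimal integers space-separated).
Answer: 2 2 10

Derivation:
vaddr = 170 = 0b10101010
  top 2 bits -> l1_idx = 2
  next 2 bits -> l2_idx = 2
  bottom 4 bits -> offset = 10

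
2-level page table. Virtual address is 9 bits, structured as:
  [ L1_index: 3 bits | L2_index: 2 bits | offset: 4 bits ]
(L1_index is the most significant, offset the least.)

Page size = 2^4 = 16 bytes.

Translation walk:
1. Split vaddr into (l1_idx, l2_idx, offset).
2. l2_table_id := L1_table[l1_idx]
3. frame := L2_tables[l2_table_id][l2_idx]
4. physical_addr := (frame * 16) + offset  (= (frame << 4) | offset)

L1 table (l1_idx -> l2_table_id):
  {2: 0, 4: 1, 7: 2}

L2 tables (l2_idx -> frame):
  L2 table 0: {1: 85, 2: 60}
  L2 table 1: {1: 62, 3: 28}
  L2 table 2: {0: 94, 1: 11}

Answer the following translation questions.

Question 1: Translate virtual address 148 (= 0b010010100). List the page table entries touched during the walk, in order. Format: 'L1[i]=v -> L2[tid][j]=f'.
vaddr = 148 = 0b010010100
Split: l1_idx=2, l2_idx=1, offset=4

Answer: L1[2]=0 -> L2[0][1]=85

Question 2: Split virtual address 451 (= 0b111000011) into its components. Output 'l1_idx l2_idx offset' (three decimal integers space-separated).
vaddr = 451 = 0b111000011
  top 3 bits -> l1_idx = 7
  next 2 bits -> l2_idx = 0
  bottom 4 bits -> offset = 3

Answer: 7 0 3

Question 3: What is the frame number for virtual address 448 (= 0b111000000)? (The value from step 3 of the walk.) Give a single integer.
Answer: 94

Derivation:
vaddr = 448: l1_idx=7, l2_idx=0
L1[7] = 2; L2[2][0] = 94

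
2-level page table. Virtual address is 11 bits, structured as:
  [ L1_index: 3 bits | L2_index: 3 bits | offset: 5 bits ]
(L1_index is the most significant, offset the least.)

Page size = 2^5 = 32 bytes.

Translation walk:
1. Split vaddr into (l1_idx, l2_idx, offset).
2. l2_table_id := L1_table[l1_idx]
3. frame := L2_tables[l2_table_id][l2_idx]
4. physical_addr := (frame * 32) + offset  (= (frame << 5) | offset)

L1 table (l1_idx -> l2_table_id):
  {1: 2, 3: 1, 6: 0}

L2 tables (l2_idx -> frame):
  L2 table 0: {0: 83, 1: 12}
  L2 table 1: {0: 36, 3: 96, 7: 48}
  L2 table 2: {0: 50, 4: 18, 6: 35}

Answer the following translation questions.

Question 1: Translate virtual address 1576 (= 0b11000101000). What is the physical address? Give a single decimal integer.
vaddr = 1576 = 0b11000101000
Split: l1_idx=6, l2_idx=1, offset=8
L1[6] = 0
L2[0][1] = 12
paddr = 12 * 32 + 8 = 392

Answer: 392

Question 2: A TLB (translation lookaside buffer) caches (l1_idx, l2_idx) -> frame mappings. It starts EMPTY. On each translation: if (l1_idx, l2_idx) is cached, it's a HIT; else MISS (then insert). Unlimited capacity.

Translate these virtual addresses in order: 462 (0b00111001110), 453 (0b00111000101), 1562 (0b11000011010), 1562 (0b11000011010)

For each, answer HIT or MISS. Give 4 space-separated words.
vaddr=462: (1,6) not in TLB -> MISS, insert
vaddr=453: (1,6) in TLB -> HIT
vaddr=1562: (6,0) not in TLB -> MISS, insert
vaddr=1562: (6,0) in TLB -> HIT

Answer: MISS HIT MISS HIT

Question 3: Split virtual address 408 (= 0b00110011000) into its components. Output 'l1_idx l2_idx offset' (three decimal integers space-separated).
vaddr = 408 = 0b00110011000
  top 3 bits -> l1_idx = 1
  next 3 bits -> l2_idx = 4
  bottom 5 bits -> offset = 24

Answer: 1 4 24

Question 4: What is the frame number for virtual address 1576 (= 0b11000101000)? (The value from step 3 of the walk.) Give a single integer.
vaddr = 1576: l1_idx=6, l2_idx=1
L1[6] = 0; L2[0][1] = 12

Answer: 12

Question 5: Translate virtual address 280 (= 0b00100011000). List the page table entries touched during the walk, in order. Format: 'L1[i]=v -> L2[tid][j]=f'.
Answer: L1[1]=2 -> L2[2][0]=50

Derivation:
vaddr = 280 = 0b00100011000
Split: l1_idx=1, l2_idx=0, offset=24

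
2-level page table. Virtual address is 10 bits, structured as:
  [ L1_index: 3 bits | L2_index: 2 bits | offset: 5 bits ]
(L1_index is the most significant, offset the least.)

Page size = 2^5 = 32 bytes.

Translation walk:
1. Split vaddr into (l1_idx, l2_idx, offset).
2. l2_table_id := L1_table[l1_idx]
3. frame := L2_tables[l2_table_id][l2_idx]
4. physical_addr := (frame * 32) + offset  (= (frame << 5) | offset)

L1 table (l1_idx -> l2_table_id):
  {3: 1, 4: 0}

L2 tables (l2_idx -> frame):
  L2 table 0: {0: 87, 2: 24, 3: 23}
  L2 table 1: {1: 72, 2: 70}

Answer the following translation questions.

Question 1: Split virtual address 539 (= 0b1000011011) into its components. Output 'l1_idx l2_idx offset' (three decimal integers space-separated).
Answer: 4 0 27

Derivation:
vaddr = 539 = 0b1000011011
  top 3 bits -> l1_idx = 4
  next 2 bits -> l2_idx = 0
  bottom 5 bits -> offset = 27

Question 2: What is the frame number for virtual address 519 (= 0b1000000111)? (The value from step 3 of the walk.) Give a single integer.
vaddr = 519: l1_idx=4, l2_idx=0
L1[4] = 0; L2[0][0] = 87

Answer: 87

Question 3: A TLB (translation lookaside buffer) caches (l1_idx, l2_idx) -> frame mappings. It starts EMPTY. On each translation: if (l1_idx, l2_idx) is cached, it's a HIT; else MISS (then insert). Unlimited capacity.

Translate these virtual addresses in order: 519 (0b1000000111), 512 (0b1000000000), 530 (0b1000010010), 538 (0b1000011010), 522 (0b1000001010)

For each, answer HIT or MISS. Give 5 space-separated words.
vaddr=519: (4,0) not in TLB -> MISS, insert
vaddr=512: (4,0) in TLB -> HIT
vaddr=530: (4,0) in TLB -> HIT
vaddr=538: (4,0) in TLB -> HIT
vaddr=522: (4,0) in TLB -> HIT

Answer: MISS HIT HIT HIT HIT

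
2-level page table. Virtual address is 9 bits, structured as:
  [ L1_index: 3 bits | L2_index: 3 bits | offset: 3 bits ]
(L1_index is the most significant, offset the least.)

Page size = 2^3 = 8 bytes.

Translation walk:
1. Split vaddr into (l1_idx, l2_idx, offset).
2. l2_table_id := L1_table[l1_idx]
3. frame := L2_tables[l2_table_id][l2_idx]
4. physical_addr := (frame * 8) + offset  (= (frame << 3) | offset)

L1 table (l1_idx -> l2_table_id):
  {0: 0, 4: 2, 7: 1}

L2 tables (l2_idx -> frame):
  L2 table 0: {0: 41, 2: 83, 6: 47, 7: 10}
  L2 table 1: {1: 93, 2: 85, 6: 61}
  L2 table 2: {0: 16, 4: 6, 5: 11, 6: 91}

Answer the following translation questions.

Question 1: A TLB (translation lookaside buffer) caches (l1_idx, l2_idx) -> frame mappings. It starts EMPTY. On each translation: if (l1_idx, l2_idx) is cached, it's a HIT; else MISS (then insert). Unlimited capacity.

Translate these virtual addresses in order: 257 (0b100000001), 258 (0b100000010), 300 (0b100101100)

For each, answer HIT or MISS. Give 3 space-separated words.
Answer: MISS HIT MISS

Derivation:
vaddr=257: (4,0) not in TLB -> MISS, insert
vaddr=258: (4,0) in TLB -> HIT
vaddr=300: (4,5) not in TLB -> MISS, insert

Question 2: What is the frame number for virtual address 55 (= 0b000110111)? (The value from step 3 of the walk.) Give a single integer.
vaddr = 55: l1_idx=0, l2_idx=6
L1[0] = 0; L2[0][6] = 47

Answer: 47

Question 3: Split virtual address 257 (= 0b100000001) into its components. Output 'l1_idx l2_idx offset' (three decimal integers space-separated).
vaddr = 257 = 0b100000001
  top 3 bits -> l1_idx = 4
  next 3 bits -> l2_idx = 0
  bottom 3 bits -> offset = 1

Answer: 4 0 1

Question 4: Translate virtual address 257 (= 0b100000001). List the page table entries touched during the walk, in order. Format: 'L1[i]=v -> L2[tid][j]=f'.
vaddr = 257 = 0b100000001
Split: l1_idx=4, l2_idx=0, offset=1

Answer: L1[4]=2 -> L2[2][0]=16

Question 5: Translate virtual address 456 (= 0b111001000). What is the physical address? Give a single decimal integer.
vaddr = 456 = 0b111001000
Split: l1_idx=7, l2_idx=1, offset=0
L1[7] = 1
L2[1][1] = 93
paddr = 93 * 8 + 0 = 744

Answer: 744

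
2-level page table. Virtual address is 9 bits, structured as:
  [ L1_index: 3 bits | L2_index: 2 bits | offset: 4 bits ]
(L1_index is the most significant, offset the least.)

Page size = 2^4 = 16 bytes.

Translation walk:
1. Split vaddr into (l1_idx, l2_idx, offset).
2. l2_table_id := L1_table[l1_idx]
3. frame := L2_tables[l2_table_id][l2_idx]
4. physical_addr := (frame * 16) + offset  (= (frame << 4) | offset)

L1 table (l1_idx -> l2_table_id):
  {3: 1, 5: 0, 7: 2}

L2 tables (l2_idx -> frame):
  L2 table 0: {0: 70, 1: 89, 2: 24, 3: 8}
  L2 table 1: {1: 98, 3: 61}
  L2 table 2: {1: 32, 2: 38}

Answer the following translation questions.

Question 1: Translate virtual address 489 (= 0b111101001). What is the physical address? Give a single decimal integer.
Answer: 617

Derivation:
vaddr = 489 = 0b111101001
Split: l1_idx=7, l2_idx=2, offset=9
L1[7] = 2
L2[2][2] = 38
paddr = 38 * 16 + 9 = 617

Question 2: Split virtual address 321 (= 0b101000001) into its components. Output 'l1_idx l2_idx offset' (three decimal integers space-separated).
vaddr = 321 = 0b101000001
  top 3 bits -> l1_idx = 5
  next 2 bits -> l2_idx = 0
  bottom 4 bits -> offset = 1

Answer: 5 0 1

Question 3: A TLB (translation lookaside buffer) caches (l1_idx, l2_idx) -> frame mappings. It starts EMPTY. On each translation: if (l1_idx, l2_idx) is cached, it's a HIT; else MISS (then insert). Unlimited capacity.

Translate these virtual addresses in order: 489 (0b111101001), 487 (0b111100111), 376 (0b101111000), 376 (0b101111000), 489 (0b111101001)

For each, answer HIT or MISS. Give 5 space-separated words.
Answer: MISS HIT MISS HIT HIT

Derivation:
vaddr=489: (7,2) not in TLB -> MISS, insert
vaddr=487: (7,2) in TLB -> HIT
vaddr=376: (5,3) not in TLB -> MISS, insert
vaddr=376: (5,3) in TLB -> HIT
vaddr=489: (7,2) in TLB -> HIT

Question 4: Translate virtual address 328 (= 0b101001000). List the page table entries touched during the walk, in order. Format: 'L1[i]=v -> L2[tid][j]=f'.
vaddr = 328 = 0b101001000
Split: l1_idx=5, l2_idx=0, offset=8

Answer: L1[5]=0 -> L2[0][0]=70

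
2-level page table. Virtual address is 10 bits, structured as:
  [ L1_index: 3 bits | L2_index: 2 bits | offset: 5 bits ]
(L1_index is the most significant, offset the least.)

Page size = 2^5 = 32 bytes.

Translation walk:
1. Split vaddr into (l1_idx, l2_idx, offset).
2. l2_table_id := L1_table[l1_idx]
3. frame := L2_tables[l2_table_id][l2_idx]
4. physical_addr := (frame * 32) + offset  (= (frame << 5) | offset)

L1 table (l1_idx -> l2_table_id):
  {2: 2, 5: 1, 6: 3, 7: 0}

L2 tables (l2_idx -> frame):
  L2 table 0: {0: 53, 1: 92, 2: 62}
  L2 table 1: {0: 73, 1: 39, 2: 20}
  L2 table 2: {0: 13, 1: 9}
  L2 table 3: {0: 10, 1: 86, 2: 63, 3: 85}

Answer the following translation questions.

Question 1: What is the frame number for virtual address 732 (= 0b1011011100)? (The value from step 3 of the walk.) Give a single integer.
vaddr = 732: l1_idx=5, l2_idx=2
L1[5] = 1; L2[1][2] = 20

Answer: 20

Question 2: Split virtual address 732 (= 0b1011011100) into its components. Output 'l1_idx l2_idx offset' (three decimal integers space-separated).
vaddr = 732 = 0b1011011100
  top 3 bits -> l1_idx = 5
  next 2 bits -> l2_idx = 2
  bottom 5 bits -> offset = 28

Answer: 5 2 28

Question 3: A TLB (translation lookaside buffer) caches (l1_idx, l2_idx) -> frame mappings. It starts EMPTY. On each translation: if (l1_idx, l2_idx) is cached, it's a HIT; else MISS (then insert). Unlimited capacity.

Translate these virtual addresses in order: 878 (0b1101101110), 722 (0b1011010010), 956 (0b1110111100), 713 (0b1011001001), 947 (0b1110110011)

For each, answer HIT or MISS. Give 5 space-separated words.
vaddr=878: (6,3) not in TLB -> MISS, insert
vaddr=722: (5,2) not in TLB -> MISS, insert
vaddr=956: (7,1) not in TLB -> MISS, insert
vaddr=713: (5,2) in TLB -> HIT
vaddr=947: (7,1) in TLB -> HIT

Answer: MISS MISS MISS HIT HIT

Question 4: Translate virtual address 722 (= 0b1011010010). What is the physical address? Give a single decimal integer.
vaddr = 722 = 0b1011010010
Split: l1_idx=5, l2_idx=2, offset=18
L1[5] = 1
L2[1][2] = 20
paddr = 20 * 32 + 18 = 658

Answer: 658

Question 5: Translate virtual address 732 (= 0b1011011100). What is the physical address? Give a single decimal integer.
Answer: 668

Derivation:
vaddr = 732 = 0b1011011100
Split: l1_idx=5, l2_idx=2, offset=28
L1[5] = 1
L2[1][2] = 20
paddr = 20 * 32 + 28 = 668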